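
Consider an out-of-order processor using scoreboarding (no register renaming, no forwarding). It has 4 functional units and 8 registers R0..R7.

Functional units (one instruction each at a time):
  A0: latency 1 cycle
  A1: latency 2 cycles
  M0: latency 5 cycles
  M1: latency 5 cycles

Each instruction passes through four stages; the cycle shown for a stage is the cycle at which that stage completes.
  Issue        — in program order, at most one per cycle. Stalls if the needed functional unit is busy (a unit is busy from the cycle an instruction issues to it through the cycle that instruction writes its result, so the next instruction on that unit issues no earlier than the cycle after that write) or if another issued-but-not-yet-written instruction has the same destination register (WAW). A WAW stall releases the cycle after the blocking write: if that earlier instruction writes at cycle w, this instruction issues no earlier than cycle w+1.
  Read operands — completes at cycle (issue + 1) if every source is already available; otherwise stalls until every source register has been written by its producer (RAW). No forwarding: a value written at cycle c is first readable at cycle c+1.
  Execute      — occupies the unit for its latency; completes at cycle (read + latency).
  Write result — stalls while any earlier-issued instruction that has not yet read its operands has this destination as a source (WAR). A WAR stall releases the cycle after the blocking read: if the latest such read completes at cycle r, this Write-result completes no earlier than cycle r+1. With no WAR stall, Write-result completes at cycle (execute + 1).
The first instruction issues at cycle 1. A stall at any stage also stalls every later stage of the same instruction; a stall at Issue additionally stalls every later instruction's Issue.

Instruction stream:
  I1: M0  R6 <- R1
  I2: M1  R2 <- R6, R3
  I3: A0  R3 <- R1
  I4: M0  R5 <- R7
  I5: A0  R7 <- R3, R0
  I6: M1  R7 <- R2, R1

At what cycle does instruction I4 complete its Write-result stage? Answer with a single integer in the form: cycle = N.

c1: issue I1 (M0)
c2: I1 read-ops | issue I2 (M1)
c3: issue I3 (A0)
c4: I3 read-ops
c5: I3 finished on A0
c7: I1 finished on M0
c8: I1→R6
c9: I2 read-ops | issue I4 (M0)
c10: I3→R3 | I4 read-ops
c11: issue I5 (A0)
c12: I5 read-ops
c13: I5 finished on A0
c14: I2 finished on M1 | I5→R7
c15: I2→R2 | I4 finished on M0
c16: I4→R5 | issue I6 (M1)
c17: I6 read-ops
c22: I6 finished on M1
c23: I6→R7

cycle = 16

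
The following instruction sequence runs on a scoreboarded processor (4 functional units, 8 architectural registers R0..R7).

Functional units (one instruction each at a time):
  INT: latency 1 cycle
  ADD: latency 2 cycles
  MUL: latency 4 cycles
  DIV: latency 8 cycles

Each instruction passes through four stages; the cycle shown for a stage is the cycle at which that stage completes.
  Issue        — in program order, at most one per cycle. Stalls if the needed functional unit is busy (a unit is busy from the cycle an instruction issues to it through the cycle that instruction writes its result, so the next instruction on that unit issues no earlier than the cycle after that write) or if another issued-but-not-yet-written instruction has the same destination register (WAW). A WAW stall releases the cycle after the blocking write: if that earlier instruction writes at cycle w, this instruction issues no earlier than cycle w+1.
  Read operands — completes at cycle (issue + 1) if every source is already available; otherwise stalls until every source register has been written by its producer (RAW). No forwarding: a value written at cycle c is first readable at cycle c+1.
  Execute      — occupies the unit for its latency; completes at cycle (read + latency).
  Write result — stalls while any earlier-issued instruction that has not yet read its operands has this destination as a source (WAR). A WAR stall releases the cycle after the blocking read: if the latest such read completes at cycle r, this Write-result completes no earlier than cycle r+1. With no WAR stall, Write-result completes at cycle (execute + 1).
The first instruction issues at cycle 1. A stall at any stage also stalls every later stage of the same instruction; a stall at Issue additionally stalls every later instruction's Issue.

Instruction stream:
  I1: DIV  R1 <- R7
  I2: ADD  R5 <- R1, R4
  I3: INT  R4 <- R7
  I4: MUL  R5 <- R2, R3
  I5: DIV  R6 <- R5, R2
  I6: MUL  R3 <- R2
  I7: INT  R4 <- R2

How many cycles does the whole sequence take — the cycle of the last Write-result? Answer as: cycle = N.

cycle = 32

t=1  I1→DIV
t=2  I1 RO | I2→ADD
t=3  I3→INT
t=4  I3 RO
t=5  I3 EX
t=10  I1 EX
t=11  I1 WR R1
t=12  I2 RO
t=13  I3 WR R4
t=14  I2 EX
t=15  I2 WR R5
t=16  I4→MUL
t=17  I4 RO | I5→DIV
t=21  I4 EX
t=22  I4 WR R5
t=23  I5 RO | I6→MUL
t=24  I6 RO | I7→INT
t=25  I7 RO
t=26  I7 EX
t=27  I7 WR R4
t=28  I6 EX
t=29  I6 WR R3
t=31  I5 EX
t=32  I5 WR R6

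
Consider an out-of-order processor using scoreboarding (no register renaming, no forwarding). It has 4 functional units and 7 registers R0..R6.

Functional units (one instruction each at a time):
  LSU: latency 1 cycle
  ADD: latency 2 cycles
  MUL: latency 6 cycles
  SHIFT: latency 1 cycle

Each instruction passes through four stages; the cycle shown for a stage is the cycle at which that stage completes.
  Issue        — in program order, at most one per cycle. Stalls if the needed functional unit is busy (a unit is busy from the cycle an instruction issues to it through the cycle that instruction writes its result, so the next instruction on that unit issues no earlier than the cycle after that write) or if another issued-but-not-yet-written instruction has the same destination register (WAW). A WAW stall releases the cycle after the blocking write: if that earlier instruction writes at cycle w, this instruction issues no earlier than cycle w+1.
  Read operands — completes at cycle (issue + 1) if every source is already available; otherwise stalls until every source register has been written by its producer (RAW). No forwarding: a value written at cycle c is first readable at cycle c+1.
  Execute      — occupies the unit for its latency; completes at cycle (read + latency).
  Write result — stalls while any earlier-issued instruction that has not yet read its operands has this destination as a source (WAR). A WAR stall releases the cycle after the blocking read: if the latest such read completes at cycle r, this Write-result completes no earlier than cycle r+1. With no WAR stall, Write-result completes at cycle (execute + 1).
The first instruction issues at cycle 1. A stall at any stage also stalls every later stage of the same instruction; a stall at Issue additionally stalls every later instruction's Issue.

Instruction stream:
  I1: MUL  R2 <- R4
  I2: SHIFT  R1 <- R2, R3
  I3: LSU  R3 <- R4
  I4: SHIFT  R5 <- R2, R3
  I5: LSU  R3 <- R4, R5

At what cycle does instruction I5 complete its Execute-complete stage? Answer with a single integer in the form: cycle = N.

t=1  I1→MUL
t=2  I1 RO, I2→SHIFT
t=3  I3→LSU
t=4  I3 RO
t=5  I3 EX
t=8  I1 EX
t=9  I1 WR R2
t=10  I2 RO
t=11  I2 EX, I3 WR R3
t=12  I2 WR R1
t=13  I4→SHIFT
t=14  I4 RO, I5→LSU
t=15  I4 EX
t=16  I4 WR R5
t=17  I5 RO
t=18  I5 EX
t=19  I5 WR R3

cycle = 18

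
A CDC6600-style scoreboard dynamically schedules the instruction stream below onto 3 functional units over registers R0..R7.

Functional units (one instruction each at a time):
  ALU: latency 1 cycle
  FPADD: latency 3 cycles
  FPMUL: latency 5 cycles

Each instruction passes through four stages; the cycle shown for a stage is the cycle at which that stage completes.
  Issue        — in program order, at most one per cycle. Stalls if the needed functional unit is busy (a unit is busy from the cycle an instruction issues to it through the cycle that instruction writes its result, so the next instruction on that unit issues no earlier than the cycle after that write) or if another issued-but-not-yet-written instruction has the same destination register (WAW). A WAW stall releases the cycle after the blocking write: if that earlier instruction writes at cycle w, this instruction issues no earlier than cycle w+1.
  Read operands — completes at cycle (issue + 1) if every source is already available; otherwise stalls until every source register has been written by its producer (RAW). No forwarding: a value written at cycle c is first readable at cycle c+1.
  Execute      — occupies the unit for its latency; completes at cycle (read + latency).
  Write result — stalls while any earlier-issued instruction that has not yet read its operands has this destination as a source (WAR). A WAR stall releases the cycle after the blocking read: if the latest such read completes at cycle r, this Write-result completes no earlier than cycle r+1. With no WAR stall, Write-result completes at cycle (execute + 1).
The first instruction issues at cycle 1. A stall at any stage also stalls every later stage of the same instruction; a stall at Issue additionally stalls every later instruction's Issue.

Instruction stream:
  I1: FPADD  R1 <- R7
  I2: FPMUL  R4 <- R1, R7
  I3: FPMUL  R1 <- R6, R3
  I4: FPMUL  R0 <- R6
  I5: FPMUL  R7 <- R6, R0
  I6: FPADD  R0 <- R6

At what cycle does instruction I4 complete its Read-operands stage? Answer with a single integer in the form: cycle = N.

t=1  I1 dispatched to FPADD
t=2  I1 operands ready · I2 dispatched to FPMUL
t=5  I1 complete
t=6  R1←I1
t=7  I2 operands ready
t=12  I2 complete
t=13  R4←I2
t=14  I3 dispatched to FPMUL
t=15  I3 operands ready
t=20  I3 complete
t=21  R1←I3
t=22  I4 dispatched to FPMUL
t=23  I4 operands ready
t=28  I4 complete
t=29  R0←I4
t=30  I5 dispatched to FPMUL
t=31  I5 operands ready · I6 dispatched to FPADD
t=32  I6 operands ready
t=35  I6 complete
t=36  I5 complete · R0←I6
t=37  R7←I5

cycle = 23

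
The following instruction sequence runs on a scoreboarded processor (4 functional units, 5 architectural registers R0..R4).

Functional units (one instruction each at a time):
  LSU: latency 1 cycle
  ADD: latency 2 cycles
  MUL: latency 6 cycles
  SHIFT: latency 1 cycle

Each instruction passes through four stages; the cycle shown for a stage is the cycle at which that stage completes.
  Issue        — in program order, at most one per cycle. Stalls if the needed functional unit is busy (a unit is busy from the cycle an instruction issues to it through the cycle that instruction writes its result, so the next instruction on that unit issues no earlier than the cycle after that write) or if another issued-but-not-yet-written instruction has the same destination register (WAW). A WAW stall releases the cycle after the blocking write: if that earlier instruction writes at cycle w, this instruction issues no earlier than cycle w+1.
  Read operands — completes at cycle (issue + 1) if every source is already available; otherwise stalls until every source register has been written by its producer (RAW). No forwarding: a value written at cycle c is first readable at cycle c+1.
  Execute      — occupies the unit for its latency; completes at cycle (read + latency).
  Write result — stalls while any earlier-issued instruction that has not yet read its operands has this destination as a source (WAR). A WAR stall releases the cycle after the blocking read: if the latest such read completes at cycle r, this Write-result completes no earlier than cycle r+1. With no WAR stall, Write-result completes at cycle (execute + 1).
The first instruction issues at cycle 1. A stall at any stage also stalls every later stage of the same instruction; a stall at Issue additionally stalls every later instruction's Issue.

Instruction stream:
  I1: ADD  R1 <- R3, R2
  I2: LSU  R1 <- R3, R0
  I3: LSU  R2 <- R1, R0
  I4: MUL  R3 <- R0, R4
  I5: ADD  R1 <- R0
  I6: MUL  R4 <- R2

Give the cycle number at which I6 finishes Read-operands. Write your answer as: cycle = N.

cycle 1: issue I1 (ADD)
cycle 2: I1 read-ops
cycle 4: I1 finished on ADD
cycle 5: I1→R1
cycle 6: issue I2 (LSU)
cycle 7: I2 read-ops
cycle 8: I2 finished on LSU
cycle 9: I2→R1
cycle 10: issue I3 (LSU)
cycle 11: I3 read-ops | issue I4 (MUL)
cycle 12: I3 finished on LSU | I4 read-ops | issue I5 (ADD)
cycle 13: I3→R2 | I5 read-ops
cycle 15: I5 finished on ADD
cycle 16: I5→R1
cycle 18: I4 finished on MUL
cycle 19: I4→R3
cycle 20: issue I6 (MUL)
cycle 21: I6 read-ops
cycle 27: I6 finished on MUL
cycle 28: I6→R4

cycle = 21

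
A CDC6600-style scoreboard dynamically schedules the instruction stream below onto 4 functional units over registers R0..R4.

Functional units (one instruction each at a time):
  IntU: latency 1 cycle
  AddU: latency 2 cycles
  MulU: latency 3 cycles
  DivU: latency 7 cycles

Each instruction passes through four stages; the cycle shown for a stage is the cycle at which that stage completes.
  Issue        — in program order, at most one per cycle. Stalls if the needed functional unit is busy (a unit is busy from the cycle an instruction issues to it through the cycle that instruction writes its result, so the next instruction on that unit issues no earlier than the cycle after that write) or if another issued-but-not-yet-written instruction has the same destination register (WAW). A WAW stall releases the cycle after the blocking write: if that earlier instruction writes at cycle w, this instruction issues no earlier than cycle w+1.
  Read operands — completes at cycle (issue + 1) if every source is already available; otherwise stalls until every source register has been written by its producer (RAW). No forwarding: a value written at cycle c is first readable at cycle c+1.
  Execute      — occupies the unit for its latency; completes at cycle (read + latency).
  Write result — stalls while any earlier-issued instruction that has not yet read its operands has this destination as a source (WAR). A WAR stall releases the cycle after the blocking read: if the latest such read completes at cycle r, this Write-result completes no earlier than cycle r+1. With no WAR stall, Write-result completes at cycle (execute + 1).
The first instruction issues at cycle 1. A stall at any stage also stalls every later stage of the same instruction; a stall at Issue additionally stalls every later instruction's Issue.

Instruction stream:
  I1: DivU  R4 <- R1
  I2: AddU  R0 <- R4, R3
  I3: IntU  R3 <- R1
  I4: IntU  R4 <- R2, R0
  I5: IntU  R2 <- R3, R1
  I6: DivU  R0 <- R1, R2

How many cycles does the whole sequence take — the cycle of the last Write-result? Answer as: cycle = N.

cycle = 30

t=1  I1 issues→DivU
t=2  I1 reads, I2 issues→AddU
t=3  I3 issues→IntU
t=4  I3 reads
t=5  I3 exec-done
t=9  I1 exec-done
t=10  I1 writes R4
t=11  I2 reads
t=12  I3 writes R3
t=13  I2 exec-done, I4 issues→IntU
t=14  I2 writes R0
t=15  I4 reads
t=16  I4 exec-done
t=17  I4 writes R4
t=18  I5 issues→IntU
t=19  I5 reads, I6 issues→DivU
t=20  I5 exec-done
t=21  I5 writes R2
t=22  I6 reads
t=29  I6 exec-done
t=30  I6 writes R0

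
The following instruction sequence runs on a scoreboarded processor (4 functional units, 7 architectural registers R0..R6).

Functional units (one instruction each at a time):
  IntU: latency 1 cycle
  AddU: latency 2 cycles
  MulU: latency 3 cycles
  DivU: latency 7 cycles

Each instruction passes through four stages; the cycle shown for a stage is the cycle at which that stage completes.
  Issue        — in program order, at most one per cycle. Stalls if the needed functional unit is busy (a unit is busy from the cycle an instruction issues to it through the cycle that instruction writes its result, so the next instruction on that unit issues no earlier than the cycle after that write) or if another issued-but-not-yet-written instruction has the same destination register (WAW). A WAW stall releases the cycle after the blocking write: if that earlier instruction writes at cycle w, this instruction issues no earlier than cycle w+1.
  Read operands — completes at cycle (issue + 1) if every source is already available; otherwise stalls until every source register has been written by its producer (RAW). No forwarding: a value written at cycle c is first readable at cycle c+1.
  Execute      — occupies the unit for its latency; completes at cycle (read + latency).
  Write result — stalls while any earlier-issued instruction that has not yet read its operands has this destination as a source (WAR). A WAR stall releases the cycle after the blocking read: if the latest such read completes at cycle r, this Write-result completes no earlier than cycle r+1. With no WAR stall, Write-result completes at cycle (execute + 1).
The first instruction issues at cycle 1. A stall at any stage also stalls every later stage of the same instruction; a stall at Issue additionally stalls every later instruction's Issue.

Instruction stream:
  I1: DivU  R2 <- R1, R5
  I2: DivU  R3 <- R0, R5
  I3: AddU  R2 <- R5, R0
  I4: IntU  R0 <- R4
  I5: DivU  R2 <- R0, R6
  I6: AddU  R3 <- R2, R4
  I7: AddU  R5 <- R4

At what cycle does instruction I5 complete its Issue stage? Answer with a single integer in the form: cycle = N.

cycle = 21

1) issue 1, read 2, done 9, write 10
2) issue 11, read 12, done 19, write 20  <struct: DivU busy until I1 writes@10>
3) issue 12, read 13, done 15, write 16
4) issue 13, read 14, done 15, write 16
5) issue 21, read 22, done 29, write 30  <struct: DivU busy until I2 writes@20>
6) issue 22, read 31, done 33, write 34  <RAW R2: wait I5 write@30>
7) issue 35, read 36, done 38, write 39  <struct: AddU busy until I6 writes@34>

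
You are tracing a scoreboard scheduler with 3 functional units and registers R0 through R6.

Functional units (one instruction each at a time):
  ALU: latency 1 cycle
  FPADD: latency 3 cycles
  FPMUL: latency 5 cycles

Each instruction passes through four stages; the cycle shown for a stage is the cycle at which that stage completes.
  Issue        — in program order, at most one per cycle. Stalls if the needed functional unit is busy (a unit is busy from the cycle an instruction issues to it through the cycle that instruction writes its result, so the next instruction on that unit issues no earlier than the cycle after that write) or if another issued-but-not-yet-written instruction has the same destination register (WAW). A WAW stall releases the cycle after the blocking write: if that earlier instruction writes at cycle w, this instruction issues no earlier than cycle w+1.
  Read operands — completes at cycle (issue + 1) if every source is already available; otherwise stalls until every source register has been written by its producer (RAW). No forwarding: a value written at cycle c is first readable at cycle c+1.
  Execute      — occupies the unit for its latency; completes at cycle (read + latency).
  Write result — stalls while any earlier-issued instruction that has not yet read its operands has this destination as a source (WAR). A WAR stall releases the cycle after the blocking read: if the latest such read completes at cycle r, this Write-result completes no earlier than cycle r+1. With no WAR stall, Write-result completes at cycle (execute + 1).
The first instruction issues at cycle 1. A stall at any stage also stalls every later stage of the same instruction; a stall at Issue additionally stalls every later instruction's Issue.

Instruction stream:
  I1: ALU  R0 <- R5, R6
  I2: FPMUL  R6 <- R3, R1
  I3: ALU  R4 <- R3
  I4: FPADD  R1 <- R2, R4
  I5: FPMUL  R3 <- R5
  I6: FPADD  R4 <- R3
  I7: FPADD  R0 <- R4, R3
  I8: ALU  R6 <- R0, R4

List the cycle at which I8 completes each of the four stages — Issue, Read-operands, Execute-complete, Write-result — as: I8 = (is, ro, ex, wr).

I8 = (24, 29, 30, 31)

t=1  I1 dispatched to ALU
t=2  I1 operands ready, I2 dispatched to FPMUL
t=3  I1 complete, I2 operands ready
t=4  R0←I1
t=5  I3 dispatched to ALU
t=6  I3 operands ready, I4 dispatched to FPADD
t=7  I3 complete
t=8  I2 complete, R4←I3
t=9  R6←I2, I4 operands ready
t=10  I5 dispatched to FPMUL
t=11  I5 operands ready
t=12  I4 complete
t=13  R1←I4
t=14  I6 dispatched to FPADD
t=16  I5 complete
t=17  R3←I5
t=18  I6 operands ready
t=21  I6 complete
t=22  R4←I6
t=23  I7 dispatched to FPADD
t=24  I7 operands ready, I8 dispatched to ALU
t=27  I7 complete
t=28  R0←I7
t=29  I8 operands ready
t=30  I8 complete
t=31  R6←I8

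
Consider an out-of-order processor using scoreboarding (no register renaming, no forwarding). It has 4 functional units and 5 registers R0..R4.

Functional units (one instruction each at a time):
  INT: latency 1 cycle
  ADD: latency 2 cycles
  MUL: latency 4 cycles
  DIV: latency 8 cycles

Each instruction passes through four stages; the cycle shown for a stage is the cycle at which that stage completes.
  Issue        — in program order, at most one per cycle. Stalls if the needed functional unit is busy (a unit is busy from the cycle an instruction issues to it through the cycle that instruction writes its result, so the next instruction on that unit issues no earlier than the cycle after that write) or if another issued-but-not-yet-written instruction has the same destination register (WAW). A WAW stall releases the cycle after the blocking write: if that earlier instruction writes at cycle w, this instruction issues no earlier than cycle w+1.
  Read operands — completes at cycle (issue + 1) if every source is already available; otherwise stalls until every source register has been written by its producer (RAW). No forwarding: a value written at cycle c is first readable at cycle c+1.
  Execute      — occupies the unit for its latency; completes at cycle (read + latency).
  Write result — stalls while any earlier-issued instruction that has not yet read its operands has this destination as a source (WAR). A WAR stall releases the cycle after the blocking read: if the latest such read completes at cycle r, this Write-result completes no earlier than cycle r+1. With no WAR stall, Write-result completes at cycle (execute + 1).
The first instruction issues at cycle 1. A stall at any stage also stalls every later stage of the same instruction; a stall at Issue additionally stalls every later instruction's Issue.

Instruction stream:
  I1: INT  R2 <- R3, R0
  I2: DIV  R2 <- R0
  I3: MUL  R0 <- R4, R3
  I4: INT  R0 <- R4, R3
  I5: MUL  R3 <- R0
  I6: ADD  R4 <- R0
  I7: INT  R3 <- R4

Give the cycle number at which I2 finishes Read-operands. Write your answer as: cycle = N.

c1: I1 issues→INT
c2: I1 reads
c3: I1 exec-done
c4: I1 writes R2
c5: I2 issues→DIV
c6: I2 reads; I3 issues→MUL
c7: I3 reads
c11: I3 exec-done
c12: I3 writes R0
c13: I4 issues→INT
c14: I2 exec-done; I4 reads; I5 issues→MUL
c15: I2 writes R2; I4 exec-done; I6 issues→ADD
c16: I4 writes R0
c17: I5 reads; I6 reads
c19: I6 exec-done
c20: I6 writes R4
c21: I5 exec-done
c22: I5 writes R3
c23: I7 issues→INT
c24: I7 reads
c25: I7 exec-done
c26: I7 writes R3

cycle = 6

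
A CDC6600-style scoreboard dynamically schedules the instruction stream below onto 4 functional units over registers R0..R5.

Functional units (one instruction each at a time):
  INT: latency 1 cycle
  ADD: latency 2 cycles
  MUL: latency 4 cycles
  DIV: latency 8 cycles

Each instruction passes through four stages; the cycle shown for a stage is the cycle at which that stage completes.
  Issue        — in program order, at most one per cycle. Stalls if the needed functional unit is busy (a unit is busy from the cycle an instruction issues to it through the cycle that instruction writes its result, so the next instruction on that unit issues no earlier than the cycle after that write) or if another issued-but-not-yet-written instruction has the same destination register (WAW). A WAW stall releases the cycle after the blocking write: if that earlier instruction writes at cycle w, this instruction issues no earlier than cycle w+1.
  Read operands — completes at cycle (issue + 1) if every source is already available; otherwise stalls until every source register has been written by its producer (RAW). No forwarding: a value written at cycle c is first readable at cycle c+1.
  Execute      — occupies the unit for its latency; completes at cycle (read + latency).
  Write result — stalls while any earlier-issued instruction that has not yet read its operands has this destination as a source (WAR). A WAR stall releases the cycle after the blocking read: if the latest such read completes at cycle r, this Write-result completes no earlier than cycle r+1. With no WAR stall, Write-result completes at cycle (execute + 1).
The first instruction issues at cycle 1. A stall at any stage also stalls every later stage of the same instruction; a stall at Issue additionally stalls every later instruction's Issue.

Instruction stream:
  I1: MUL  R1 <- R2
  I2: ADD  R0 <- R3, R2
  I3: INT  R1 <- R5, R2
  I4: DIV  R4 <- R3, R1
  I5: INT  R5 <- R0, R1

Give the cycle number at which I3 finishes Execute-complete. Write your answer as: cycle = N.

cycle = 10

I1: IS=1 RO=2 EX=6 WR=7
I2: IS=2 RO=3 EX=5 WR=6
I3: IS=8 RO=9 EX=10 WR=11  [WAW R1: wait I1 write@7]
I4: IS=9 RO=12 EX=20 WR=21  [RAW R1: wait I3 write@11]
I5: IS=12 RO=13 EX=14 WR=15  [struct: INT busy until I3 writes@11]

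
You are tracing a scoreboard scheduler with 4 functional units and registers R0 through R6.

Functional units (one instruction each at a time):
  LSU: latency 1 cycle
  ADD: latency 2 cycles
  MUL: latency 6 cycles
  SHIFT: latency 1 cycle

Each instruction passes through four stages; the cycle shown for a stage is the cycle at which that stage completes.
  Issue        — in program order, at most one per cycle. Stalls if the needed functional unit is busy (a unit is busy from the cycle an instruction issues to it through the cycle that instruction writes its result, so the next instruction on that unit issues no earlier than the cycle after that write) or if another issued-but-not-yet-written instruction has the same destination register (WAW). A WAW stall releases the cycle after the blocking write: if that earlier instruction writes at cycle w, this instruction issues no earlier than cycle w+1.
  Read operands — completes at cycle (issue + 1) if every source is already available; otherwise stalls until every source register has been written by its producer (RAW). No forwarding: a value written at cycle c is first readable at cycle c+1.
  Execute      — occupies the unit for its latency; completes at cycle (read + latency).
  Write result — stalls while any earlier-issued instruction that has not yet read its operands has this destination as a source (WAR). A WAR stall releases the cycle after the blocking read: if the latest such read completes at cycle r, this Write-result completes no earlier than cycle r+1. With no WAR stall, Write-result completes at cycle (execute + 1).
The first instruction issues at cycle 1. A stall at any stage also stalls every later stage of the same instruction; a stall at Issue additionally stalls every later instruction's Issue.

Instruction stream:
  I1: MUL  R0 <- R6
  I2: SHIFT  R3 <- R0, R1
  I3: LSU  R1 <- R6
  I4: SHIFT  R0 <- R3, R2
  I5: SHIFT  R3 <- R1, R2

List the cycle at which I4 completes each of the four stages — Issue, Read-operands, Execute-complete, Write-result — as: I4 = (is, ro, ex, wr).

c1: I1→MUL
c2: I1 RO; I2→SHIFT
c3: I3→LSU
c4: I3 RO
c5: I3 EX
c8: I1 EX
c9: I1 WR R0
c10: I2 RO
c11: I2 EX; I3 WR R1
c12: I2 WR R3
c13: I4→SHIFT
c14: I4 RO
c15: I4 EX
c16: I4 WR R0
c17: I5→SHIFT
c18: I5 RO
c19: I5 EX
c20: I5 WR R3

I4 = (13, 14, 15, 16)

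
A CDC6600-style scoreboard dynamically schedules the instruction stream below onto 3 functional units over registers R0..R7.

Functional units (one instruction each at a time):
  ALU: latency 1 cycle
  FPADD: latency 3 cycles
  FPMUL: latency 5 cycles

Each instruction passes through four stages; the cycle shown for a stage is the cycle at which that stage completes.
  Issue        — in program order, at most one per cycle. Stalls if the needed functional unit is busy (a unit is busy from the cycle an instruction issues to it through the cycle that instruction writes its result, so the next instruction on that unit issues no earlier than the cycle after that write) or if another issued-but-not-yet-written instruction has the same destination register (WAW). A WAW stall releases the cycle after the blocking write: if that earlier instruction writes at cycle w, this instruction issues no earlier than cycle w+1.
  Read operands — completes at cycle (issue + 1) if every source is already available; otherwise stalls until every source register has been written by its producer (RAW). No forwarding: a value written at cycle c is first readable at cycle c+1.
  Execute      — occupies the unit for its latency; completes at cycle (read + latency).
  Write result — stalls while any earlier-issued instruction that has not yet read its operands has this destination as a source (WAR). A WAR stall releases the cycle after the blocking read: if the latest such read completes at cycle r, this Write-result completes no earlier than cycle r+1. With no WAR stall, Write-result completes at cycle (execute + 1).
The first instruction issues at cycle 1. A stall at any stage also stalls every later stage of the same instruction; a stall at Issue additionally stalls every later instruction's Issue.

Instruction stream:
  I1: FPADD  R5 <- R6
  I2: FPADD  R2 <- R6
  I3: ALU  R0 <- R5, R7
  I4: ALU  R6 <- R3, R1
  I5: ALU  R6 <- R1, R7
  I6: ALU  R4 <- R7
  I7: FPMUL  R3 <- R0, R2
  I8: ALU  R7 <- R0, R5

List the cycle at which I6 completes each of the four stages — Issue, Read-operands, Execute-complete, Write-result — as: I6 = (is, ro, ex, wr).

1) issue 1, read 2, done 5, write 6
2) issue 7, read 8, done 11, write 12  <struct: FPADD busy until I1 writes@6>
3) issue 8, read 9, done 10, write 11
4) issue 12, read 13, done 14, write 15  <struct: ALU busy until I3 writes@11>
5) issue 16, read 17, done 18, write 19  <struct: ALU busy until I4 writes@15>
6) issue 20, read 21, done 22, write 23  <struct: ALU busy until I5 writes@19>
7) issue 21, read 22, done 27, write 28
8) issue 24, read 25, done 26, write 27  <struct: ALU busy until I6 writes@23>

I6 = (20, 21, 22, 23)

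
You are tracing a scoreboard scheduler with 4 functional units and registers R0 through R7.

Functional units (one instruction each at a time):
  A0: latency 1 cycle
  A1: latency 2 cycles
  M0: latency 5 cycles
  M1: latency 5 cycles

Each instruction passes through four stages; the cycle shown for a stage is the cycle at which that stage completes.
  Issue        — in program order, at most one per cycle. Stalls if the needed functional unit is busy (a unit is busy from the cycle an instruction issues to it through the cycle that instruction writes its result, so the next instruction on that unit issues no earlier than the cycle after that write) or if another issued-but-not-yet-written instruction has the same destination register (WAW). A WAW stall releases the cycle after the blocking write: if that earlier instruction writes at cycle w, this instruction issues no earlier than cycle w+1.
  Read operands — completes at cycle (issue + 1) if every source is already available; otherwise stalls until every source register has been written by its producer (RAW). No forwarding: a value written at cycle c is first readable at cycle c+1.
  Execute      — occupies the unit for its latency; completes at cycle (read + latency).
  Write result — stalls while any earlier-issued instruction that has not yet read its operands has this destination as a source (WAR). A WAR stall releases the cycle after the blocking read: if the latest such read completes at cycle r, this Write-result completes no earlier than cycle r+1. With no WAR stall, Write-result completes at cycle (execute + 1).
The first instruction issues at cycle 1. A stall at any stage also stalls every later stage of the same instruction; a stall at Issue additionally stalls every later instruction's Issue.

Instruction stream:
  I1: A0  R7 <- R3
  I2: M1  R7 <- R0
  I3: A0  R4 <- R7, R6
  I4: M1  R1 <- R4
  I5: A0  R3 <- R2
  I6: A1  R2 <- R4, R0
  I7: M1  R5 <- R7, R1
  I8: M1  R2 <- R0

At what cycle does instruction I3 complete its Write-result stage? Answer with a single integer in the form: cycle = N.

cycle = 15

I1  is:1  ro:2  ex:3  wr:4
I2  is:5  ro:6  ex:11  wr:12  — WAW R7: wait I1 write@4
I3  is:6  ro:13  ex:14  wr:15  — RAW R7: wait I2 write@12
I4  is:13  ro:16  ex:21  wr:22  — struct: M1 busy until I2 writes@12, RAW R4: wait I3 write@15
I5  is:16  ro:17  ex:18  wr:19  — struct: A0 busy until I3 writes@15
I6  is:17  ro:18  ex:20  wr:21
I7  is:23  ro:24  ex:29  wr:30  — struct: M1 busy until I4 writes@22
I8  is:31  ro:32  ex:37  wr:38  — struct: M1 busy until I7 writes@30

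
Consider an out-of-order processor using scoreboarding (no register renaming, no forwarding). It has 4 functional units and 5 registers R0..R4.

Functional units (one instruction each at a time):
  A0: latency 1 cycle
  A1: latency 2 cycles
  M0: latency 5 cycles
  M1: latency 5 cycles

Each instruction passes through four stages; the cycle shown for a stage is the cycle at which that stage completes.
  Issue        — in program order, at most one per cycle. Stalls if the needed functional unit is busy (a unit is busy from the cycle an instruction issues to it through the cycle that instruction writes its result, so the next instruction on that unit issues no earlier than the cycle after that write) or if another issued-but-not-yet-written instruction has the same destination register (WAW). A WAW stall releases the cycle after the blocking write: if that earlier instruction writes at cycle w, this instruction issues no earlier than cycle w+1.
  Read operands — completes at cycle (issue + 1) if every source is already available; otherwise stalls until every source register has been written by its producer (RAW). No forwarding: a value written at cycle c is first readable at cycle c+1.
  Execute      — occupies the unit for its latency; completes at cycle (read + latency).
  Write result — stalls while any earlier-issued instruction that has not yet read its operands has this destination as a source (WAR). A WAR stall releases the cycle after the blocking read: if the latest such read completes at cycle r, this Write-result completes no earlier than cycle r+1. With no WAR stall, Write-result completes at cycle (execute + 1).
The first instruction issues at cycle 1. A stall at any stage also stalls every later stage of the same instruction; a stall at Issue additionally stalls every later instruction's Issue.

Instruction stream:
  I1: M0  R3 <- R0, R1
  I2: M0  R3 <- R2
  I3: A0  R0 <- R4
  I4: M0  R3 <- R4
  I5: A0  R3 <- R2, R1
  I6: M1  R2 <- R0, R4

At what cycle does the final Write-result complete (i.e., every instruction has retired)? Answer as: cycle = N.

cycle = 33

[1] issue I1 (M0)
[2] I1 read-ops
[7] I1 finished on M0
[8] I1→R3
[9] issue I2 (M0)
[10] I2 read-ops; issue I3 (A0)
[11] I3 read-ops
[12] I3 finished on A0
[13] I3→R0
[15] I2 finished on M0
[16] I2→R3
[17] issue I4 (M0)
[18] I4 read-ops
[23] I4 finished on M0
[24] I4→R3
[25] issue I5 (A0)
[26] I5 read-ops; issue I6 (M1)
[27] I5 finished on A0; I6 read-ops
[28] I5→R3
[32] I6 finished on M1
[33] I6→R2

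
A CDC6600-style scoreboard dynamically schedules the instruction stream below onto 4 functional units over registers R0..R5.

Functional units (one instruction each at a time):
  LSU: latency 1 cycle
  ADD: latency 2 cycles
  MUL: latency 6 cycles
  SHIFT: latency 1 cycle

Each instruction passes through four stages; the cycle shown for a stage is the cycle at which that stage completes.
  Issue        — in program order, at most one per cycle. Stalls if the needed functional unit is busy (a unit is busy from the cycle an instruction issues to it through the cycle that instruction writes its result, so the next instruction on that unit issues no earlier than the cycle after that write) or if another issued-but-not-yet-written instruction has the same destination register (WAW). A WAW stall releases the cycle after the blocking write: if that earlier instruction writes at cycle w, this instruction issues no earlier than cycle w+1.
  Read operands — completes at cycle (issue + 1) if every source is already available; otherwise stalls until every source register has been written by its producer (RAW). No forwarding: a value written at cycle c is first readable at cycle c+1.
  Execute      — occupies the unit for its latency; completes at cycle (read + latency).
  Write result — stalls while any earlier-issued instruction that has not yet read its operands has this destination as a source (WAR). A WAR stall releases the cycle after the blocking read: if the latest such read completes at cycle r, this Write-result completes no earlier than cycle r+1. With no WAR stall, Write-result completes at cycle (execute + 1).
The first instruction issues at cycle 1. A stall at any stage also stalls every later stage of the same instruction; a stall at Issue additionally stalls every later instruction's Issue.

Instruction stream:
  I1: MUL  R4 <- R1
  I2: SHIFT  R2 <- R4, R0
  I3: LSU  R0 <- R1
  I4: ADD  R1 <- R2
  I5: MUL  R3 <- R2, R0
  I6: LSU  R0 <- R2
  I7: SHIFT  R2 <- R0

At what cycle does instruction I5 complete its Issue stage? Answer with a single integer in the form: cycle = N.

cycle = 10

I1  is:1  ro:2  ex:8  wr:9
I2  is:2  ro:10  ex:11  wr:12  — RAW R4: wait I1 write@9
I3  is:3  ro:4  ex:5  wr:11  — WAR R0: wait I2 read@10
I4  is:4  ro:13  ex:15  wr:16  — RAW R2: wait I2 write@12
I5  is:10  ro:13  ex:19  wr:20  — struct: MUL busy until I1 writes@9, RAW R2: wait I2 write@12
I6  is:12  ro:13  ex:14  wr:15  — struct: LSU busy until I3 writes@11
I7  is:13  ro:16  ex:17  wr:18  — RAW R0: wait I6 write@15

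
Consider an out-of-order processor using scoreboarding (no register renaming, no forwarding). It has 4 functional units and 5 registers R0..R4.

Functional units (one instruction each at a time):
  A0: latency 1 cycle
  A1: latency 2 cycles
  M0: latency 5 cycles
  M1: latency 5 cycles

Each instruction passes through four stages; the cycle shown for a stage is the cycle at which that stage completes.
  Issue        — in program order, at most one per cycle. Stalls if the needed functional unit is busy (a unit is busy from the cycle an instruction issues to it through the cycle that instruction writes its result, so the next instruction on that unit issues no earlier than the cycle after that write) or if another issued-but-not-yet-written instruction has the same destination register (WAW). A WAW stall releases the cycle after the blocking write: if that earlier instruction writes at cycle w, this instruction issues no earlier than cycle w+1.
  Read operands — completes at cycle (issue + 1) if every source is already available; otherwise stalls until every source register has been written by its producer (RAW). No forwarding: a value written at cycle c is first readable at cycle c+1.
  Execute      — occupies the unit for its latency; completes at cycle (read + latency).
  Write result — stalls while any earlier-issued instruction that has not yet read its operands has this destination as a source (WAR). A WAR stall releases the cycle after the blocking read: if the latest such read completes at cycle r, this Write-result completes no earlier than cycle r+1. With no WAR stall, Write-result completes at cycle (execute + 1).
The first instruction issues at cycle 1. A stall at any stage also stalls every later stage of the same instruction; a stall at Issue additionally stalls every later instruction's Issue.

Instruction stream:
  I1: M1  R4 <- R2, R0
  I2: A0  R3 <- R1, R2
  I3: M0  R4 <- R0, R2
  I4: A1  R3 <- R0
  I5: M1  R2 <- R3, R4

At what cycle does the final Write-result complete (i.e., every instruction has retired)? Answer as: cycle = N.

cycle = 23

I1 -> (1, 2, 7, 8)
I2 -> (2, 3, 4, 5)
I3 -> (9, 10, 15, 16)  // WAW R4: wait I1 write@8
I4 -> (10, 11, 13, 14)
I5 -> (11, 17, 22, 23)  // RAW R4: wait I3 write@16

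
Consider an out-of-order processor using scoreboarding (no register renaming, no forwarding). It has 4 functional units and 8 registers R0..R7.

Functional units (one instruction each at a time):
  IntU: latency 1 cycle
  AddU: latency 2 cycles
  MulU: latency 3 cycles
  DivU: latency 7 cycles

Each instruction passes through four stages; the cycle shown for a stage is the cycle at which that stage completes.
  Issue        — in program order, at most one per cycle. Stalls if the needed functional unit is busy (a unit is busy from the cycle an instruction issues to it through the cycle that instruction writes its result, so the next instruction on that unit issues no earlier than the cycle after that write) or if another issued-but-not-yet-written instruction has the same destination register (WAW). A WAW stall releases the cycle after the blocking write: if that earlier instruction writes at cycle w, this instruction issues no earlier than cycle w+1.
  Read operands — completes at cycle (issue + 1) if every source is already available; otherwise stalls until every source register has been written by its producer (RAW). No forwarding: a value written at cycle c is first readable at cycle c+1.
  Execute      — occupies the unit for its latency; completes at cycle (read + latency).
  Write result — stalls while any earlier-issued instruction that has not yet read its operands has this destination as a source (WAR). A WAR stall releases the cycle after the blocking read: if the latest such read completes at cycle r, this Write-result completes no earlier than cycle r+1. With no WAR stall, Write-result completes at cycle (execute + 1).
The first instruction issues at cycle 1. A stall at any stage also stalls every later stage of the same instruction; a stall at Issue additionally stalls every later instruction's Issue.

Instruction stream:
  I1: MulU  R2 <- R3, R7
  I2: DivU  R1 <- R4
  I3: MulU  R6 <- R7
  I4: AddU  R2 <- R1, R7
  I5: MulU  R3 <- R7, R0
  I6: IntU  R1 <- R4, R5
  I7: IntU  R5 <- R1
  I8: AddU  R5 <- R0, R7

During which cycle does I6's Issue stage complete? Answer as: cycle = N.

I1  is:1  ro:2  ex:5  wr:6
I2  is:2  ro:3  ex:10  wr:11
I3  is:7  ro:8  ex:11  wr:12  — struct: MulU busy until I1 writes@6
I4  is:8  ro:12  ex:14  wr:15  — RAW R1: wait I2 write@11
I5  is:13  ro:14  ex:17  wr:18  — struct: MulU busy until I3 writes@12
I6  is:14  ro:15  ex:16  wr:17
I7  is:18  ro:19  ex:20  wr:21  — struct: IntU busy until I6 writes@17
I8  is:22  ro:23  ex:25  wr:26  — WAW R5: wait I7 write@21

cycle = 14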